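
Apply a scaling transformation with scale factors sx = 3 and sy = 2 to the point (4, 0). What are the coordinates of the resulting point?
(12, 0)

Scaling matrix:
[[3, 0], [0, 2]]
Result: (4 × 3, 0 × 2) = (12, 0)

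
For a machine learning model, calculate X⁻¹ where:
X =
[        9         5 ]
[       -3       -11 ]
det(X) = -84
X⁻¹ =
[    11/84      5/84 ]
[    -1/28     -3/28 ]

For a 2×2 matrix X = [[a, b], [c, d]] with det(X) ≠ 0, X⁻¹ = (1/det(X)) * [[d, -b], [-c, a]].
det(X) = (9)*(-11) - (5)*(-3) = -99 + 15 = -84.
X⁻¹ = (1/-84) * [[-11, -5], [3, 9]].
Dividing each entry by -84 and reducing:
X⁻¹ =
[    11/84      5/84 ]
[    -1/28     -3/28 ]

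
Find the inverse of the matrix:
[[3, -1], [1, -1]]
[[1/2, -1/2], [1/2, -3/2]]

For [[a,b],[c,d]], inverse = (1/det)·[[d,-b],[-c,a]]
det = 3·-1 - -1·1 = -2
Inverse = (1/-2)·[[-1, 1], [-1, 3]]
        = [[1/2, -1/2], [1/2, -3/2]]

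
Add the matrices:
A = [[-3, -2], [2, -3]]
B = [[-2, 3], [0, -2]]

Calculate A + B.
[[-5, 1], [2, -5]]

Add corresponding elements:
(-3)+(-2)=-5
(-2)+(3)=1
(2)+(0)=2
(-3)+(-2)=-5
A + B = [[-5, 1], [2, -5]]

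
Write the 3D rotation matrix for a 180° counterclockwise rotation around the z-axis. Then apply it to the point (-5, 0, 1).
R = [[-1, 0, 0], [0, -1, 0], [0, 0, 1]]; R·(-5, 0, 1) = (5, 0, 1)

Rotation matrix for 180° around z-axis:
cos(180°) = -1, sin(180°) = 0
R = [[-1, 0, 0], [0, -1, 0], [0, 0, 1]]
Apply to (-5, 0, 1): R·[-5, 0, 1]ᵀ = (5, 0, 1)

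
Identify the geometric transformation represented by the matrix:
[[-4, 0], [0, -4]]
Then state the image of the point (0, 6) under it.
uniform scaling by factor -4; image of (0, 6) is (0, -24)

This is a diagonal matrix with equal entries -4, so it scales both axes by the same factor -4.
The matrix [[-4, 0], [0, -4]] represents: uniform scaling by factor -4.
Applying it to (0, 6): [-4·0 + 0·6, 0·0 + -4·6] = (0, -24).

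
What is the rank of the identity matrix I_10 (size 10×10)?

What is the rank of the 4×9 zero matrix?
rank(I_10) = 10, rank(0) = 0

The identity I_10 has 10 columns that are the standard basis vectors e_1, …, e_10. These are linearly independent, so all 10 columns are pivots and rank(I_10) = 10.
The 4×9 zero matrix has every entry zero, so every row is the zero row and there are no pivots; rank(0) = 0.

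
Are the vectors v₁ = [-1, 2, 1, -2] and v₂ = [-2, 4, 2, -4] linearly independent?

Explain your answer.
No, linearly dependent (v₂ = 2·v₁)

Check whether there is a scalar k with v₂ = k·v₁.
Comparing components, k = 2 satisfies 2·[-1, 2, 1, -2] = [-2, 4, 2, -4].
Since v₂ is a scalar multiple of v₁, the two vectors are linearly dependent.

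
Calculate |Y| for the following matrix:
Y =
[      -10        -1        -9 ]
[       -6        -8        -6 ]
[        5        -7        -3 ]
det(Y) = -510

Expand along row 0 (cofactor expansion): det(Y) = a*(e*i - f*h) - b*(d*i - f*g) + c*(d*h - e*g), where the 3×3 is [[a, b, c], [d, e, f], [g, h, i]].
Minor M_00 = (-8)*(-3) - (-6)*(-7) = 24 - 42 = -18.
Minor M_01 = (-6)*(-3) - (-6)*(5) = 18 + 30 = 48.
Minor M_02 = (-6)*(-7) - (-8)*(5) = 42 + 40 = 82.
det(Y) = (-10)*(-18) - (-1)*(48) + (-9)*(82) = 180 + 48 - 738 = -510.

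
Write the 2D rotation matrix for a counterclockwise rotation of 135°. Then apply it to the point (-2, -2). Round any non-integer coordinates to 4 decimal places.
R = [[-√2/2, -√2/2], [√2/2, -√2/2]]; R·(-2, -2) = (2.8284, 0.0000)

Rotation matrix formula: R(θ) = [[cos θ, -sin θ], [sin θ, cos θ]]
For θ = 135°:
cos(135°) = -√2/2
sin(135°) = √2/2
R = [[-√2/2, -√2/2], [√2/2, -√2/2]]
Apply to (-2, -2): [-√2/2·-2 + (-√2/2)·-2, √2/2·-2 + -√2/2·-2] = (2.8284, 0.0000)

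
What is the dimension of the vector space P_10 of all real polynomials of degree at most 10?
Dimension = 11

A polynomial of degree at most 10 can be written as a₀ + a₁x + a₂x² + … + a_10x^10, with 11 free coefficients a₀, …, a_10.
The set {1, x, x², …, x^10} is a basis: it spans P_10 (every such polynomial is a linear combination of these) and is linearly independent (a polynomial is zero iff all its coefficients are zero).
Therefore dim(P_10) = 10 + 1 = 11.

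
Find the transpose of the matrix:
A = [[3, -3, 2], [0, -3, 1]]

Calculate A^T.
[[3, 0], [-3, -3], [2, 1]]

The transpose sends entry (i,j) to (j,i); rows become columns.
Row 0 of A: [3, -3, 2] -> column 0 of A^T.
Row 1 of A: [0, -3, 1] -> column 1 of A^T.
A^T = [[3, 0], [-3, -3], [2, 1]]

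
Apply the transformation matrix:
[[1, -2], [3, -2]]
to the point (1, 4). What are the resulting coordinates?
(-7, -5)

Matrix multiplication:
[[1, -2], [3, -2]] × [1, 4]ᵀ
= [1×1 + -2×4, 3×1 + -2×4]ᵀ
= [-7.0000, -5.0000]ᵀ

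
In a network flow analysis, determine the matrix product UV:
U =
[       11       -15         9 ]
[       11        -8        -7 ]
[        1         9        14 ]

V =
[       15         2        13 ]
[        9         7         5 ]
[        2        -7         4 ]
UV =
[       48      -146       104 ]
[       79        15        75 ]
[      124       -33       114 ]

Matrix multiplication: (UV)[i][j] = sum over k of U[i][k] * V[k][j].
  (UV)[0][0] = (11)*(15) + (-15)*(9) + (9)*(2) = 48
  (UV)[0][1] = (11)*(2) + (-15)*(7) + (9)*(-7) = -146
  (UV)[0][2] = (11)*(13) + (-15)*(5) + (9)*(4) = 104
  (UV)[1][0] = (11)*(15) + (-8)*(9) + (-7)*(2) = 79
  (UV)[1][1] = (11)*(2) + (-8)*(7) + (-7)*(-7) = 15
  (UV)[1][2] = (11)*(13) + (-8)*(5) + (-7)*(4) = 75
  (UV)[2][0] = (1)*(15) + (9)*(9) + (14)*(2) = 124
  (UV)[2][1] = (1)*(2) + (9)*(7) + (14)*(-7) = -33
  (UV)[2][2] = (1)*(13) + (9)*(5) + (14)*(4) = 114
UV =
[       48      -146       104 ]
[       79        15        75 ]
[      124       -33       114 ]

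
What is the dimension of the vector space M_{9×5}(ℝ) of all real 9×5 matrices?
Dimension = 45

A real 9×5 matrix is determined by its 9·5 = 45 independent entries.
A standard basis is {E_ij : 1 ≤ i ≤ 9, 1 ≤ j ≤ 5}, where E_ij has a 1 in position (i, j) and 0 elsewhere — there are 45 such matrices, and they are linearly independent and span M_{9×5}(ℝ).
Therefore dim(M_{9×5}(ℝ)) = 45.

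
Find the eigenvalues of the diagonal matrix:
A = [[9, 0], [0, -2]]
λ₁ = 9, λ₂ = -2

The characteristic polynomial of A is det(A - λI) = (9 - λ)(-2 - λ) = 0.
The roots are λ = 9 and λ = -2, so the eigenvalues are the diagonal entries.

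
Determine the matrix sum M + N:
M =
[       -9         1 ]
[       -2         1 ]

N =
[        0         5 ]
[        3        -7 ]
M + N =
[       -9         6 ]
[        1        -6 ]

Matrix addition is elementwise: (M+N)[i][j] = M[i][j] + N[i][j].
  (M+N)[0][0] = (-9) + (0) = -9
  (M+N)[0][1] = (1) + (5) = 6
  (M+N)[1][0] = (-2) + (3) = 1
  (M+N)[1][1] = (1) + (-7) = -6
M + N =
[       -9         6 ]
[        1        -6 ]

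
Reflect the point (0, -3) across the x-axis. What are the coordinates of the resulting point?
(0, 3)

Reflection across x-axis: (0, -3) → (0, 3)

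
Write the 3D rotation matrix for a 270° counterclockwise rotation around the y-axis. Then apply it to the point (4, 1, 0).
R = [[0, 0, -1], [0, 1, 0], [1, 0, 0]]; R·(4, 1, 0) = (0, 1, 4)

Rotation matrix for 270° around y-axis:
cos(270°) = 0, sin(270°) = -1
R = [[0, 0, -1], [0, 1, 0], [1, 0, 0]]
Apply to (4, 1, 0): R·[4, 1, 0]ᵀ = (0, 1, 4)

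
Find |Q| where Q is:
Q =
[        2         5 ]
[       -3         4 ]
det(Q) = 23

For a 2×2 matrix [[a, b], [c, d]], det = a*d - b*c.
det(Q) = (2)*(4) - (5)*(-3) = 8 + 15 = 23.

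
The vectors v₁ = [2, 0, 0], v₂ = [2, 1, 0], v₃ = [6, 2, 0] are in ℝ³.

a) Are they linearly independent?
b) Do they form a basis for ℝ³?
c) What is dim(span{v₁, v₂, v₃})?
Not independent, not a basis, dim(span) = 2

Check whether v₃ can be written as a linear combination of v₁ and v₂.
v₃ = (1)·v₁ + (2)·v₂ = [6, 2, 0], so the three vectors are linearly dependent.
Thus they do not form a basis for ℝ³, and dim(span{v₁, v₂, v₃}) = 2 (spanned by v₁ and v₂).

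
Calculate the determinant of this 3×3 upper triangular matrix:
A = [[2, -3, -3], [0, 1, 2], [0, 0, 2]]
4

The determinant of a triangular matrix is the product of its diagonal entries (the off-diagonal entries above the diagonal do not affect it).
det(A) = (2) * (1) * (2) = 4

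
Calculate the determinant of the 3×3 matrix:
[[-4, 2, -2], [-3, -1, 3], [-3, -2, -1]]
-58

Expansion along first row:
det = -4·det([[-1,3],[-2,-1]]) - 2·det([[-3,3],[-3,-1]]) + -2·det([[-3,-1],[-3,-2]])
    = -4·(-1·-1 - 3·-2) - 2·(-3·-1 - 3·-3) + -2·(-3·-2 - -1·-3)
    = -4·7 - 2·12 + -2·3
    = -28 + -24 + -6 = -58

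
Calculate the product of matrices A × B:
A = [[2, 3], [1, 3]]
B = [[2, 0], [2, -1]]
[[10, -3], [8, -3]]

Matrix multiplication:
C[0][0] = 2×2 + 3×2 = 10
C[0][1] = 2×0 + 3×-1 = -3
C[1][0] = 1×2 + 3×2 = 8
C[1][1] = 1×0 + 3×-1 = -3
Result: [[10, -3], [8, -3]]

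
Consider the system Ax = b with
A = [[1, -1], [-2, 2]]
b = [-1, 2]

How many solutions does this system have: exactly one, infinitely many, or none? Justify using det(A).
Infinitely many solutions

det(A) = (1)*(2) - (-1)*(-2) = 0, so A is singular (column 2 is -1 times column 1).
b = [-1, 2] = -1 * column 1 of A, so b lies in the column space of A.
A singular matrix whose right-hand side is in its column space gives a 1-parameter family of solutions — infinitely many.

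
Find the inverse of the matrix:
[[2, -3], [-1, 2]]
[[2, 3], [1, 2]]

For [[a,b],[c,d]], inverse = (1/det)·[[d,-b],[-c,a]]
det = 2·2 - -3·-1 = 1
Inverse = (1/1)·[[2, 3], [1, 2]]
        = [[2, 3], [1, 2]]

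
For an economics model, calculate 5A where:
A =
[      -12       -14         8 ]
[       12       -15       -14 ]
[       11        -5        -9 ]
5A =
[      -60       -70        40 ]
[       60       -75       -70 ]
[       55       -25       -45 ]

Scalar multiplication is elementwise: (5A)[i][j] = 5 * A[i][j].
  (5A)[0][0] = 5 * (-12) = -60
  (5A)[0][1] = 5 * (-14) = -70
  (5A)[0][2] = 5 * (8) = 40
  (5A)[1][0] = 5 * (12) = 60
  (5A)[1][1] = 5 * (-15) = -75
  (5A)[1][2] = 5 * (-14) = -70
  (5A)[2][0] = 5 * (11) = 55
  (5A)[2][1] = 5 * (-5) = -25
  (5A)[2][2] = 5 * (-9) = -45
5A =
[      -60       -70        40 ]
[       60       -75       -70 ]
[       55       -25       -45 ]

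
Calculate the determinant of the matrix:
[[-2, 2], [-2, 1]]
2

For a 2×2 matrix [[a, b], [c, d]], det = ad - bc
det = (-2)(1) - (2)(-2) = -2 - -4 = 2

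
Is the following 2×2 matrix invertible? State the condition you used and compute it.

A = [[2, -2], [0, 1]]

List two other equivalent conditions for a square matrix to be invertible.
Yes, invertible; det(A) = 2 ≠ 0. Equivalent conditions: rank(A) = 2; Ax = 0 has only the trivial solution; 0 is not an eigenvalue; the columns of A are linearly independent.

To check invertibility, compute det(A).
The given matrix is triangular, so det(A) equals the product of its diagonal entries = 2 ≠ 0.
Since det(A) ≠ 0, A is invertible.
Equivalent conditions for a square matrix A to be invertible:
- rank(A) = 2 (full rank).
- The homogeneous system Ax = 0 has only the trivial solution x = 0.
- 0 is not an eigenvalue of A.
- The columns (equivalently rows) of A are linearly independent.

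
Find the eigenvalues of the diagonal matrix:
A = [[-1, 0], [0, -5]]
λ₁ = -1, λ₂ = -5

The characteristic polynomial of A is det(A - λI) = (-1 - λ)(-5 - λ) = 0.
The roots are λ = -1 and λ = -5, so the eigenvalues are the diagonal entries.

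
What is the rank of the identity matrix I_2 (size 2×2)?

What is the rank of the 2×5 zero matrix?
rank(I_2) = 2, rank(0) = 0

The identity I_2 has 2 columns that are the standard basis vectors e_1, …, e_2. These are linearly independent, so all 2 columns are pivots and rank(I_2) = 2.
The 2×5 zero matrix has every entry zero, so every row is the zero row and there are no pivots; rank(0) = 0.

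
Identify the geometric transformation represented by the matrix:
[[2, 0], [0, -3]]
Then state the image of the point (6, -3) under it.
non-uniform scaling by (2, -3); image of (6, -3) is (12, 9)

This is diagonal with distinct entries, so it scales the x-axis by 2 and the y-axis by -3.
The matrix [[2, 0], [0, -3]] represents: non-uniform scaling by (2, -3).
Applying it to (6, -3): [2·6 + 0·-3, 0·6 + -3·-3] = (12, 9).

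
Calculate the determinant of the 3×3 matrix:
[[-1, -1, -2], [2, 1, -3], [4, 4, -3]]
-11

Expansion along first row:
det = -1·det([[1,-3],[4,-3]]) - -1·det([[2,-3],[4,-3]]) + -2·det([[2,1],[4,4]])
    = -1·(1·-3 - -3·4) - -1·(2·-3 - -3·4) + -2·(2·4 - 1·4)
    = -1·9 - -1·6 + -2·4
    = -9 + 6 + -8 = -11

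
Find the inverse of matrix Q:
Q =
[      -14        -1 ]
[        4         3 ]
det(Q) = -38
Q⁻¹ =
[    -3/38     -1/38 ]
[     2/19      7/19 ]

For a 2×2 matrix Q = [[a, b], [c, d]] with det(Q) ≠ 0, Q⁻¹ = (1/det(Q)) * [[d, -b], [-c, a]].
det(Q) = (-14)*(3) - (-1)*(4) = -42 + 4 = -38.
Q⁻¹ = (1/-38) * [[3, 1], [-4, -14]].
Dividing each entry by -38 and reducing:
Q⁻¹ =
[    -3/38     -1/38 ]
[     2/19      7/19 ]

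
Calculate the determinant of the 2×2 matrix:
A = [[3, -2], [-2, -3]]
-13

For A = [[a, b], [c, d]], det(A) = a*d - b*c.
det(A) = (3)*(-3) - (-2)*(-2) = -9 - 4 = -13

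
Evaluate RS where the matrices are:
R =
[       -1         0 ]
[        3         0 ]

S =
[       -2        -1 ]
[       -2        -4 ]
RS =
[        2         1 ]
[       -6        -3 ]

Matrix multiplication: (RS)[i][j] = sum over k of R[i][k] * S[k][j].
  (RS)[0][0] = (-1)*(-2) + (0)*(-2) = 2
  (RS)[0][1] = (-1)*(-1) + (0)*(-4) = 1
  (RS)[1][0] = (3)*(-2) + (0)*(-2) = -6
  (RS)[1][1] = (3)*(-1) + (0)*(-4) = -3
RS =
[        2         1 ]
[       -6        -3 ]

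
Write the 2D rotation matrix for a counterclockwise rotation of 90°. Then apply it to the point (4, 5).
R = [[0, -1], [1, 0]]; R·(4, 5) = (-5, 4)

Rotation matrix formula: R(θ) = [[cos θ, -sin θ], [sin θ, cos θ]]
For θ = 90°:
cos(90°) = 0
sin(90°) = 1
R = [[0, -1], [1, 0]]
Apply to (4, 5): [0·4 + (-1)·5, 1·4 + 0·5] = (-5, 4)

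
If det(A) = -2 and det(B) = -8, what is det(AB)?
16

Use the multiplicative property of determinants: det(AB) = det(A)*det(B).
det(AB) = (-2)*(-8) = 16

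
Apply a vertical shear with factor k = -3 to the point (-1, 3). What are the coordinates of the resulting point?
(-1, 6)

Shear matrix for vertical shear with factor k = -3:
[[1, 0], [-3, 1]]
Result: (-1, 3) → (-1, 6)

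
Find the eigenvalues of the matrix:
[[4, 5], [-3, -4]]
λ = -1 and λ = 1

Characteristic equation: det(A - λI) = 0
λ² - (trace)λ + (det) = 0
λ² - (0)λ + (-1) = 0
λ² - 0λ - 1 = 0
Solving: λ = -1, 1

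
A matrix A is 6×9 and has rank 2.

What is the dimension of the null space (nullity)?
7

The rank-nullity theorem for an m×n matrix states:
rank(A) + nullity(A) = n (the number of columns).
Here n = 9 and rank(A) = 2, so nullity(A) = 9 - 2 = 7.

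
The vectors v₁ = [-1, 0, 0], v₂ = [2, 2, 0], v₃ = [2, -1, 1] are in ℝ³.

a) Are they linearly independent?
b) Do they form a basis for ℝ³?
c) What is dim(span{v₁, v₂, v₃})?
Yes independent, yes basis, dim = 3

Stack v₁, v₂, v₃ as rows of a 3×3 matrix.
[[-1, 0, 0]; [2, 2, 0]; [2, -1, 1]] is already lower triangular with nonzero diagonal entries (-1, 2, 1), so its determinant is the product of the diagonal entries, det = (-1)·(2)·(1) = -2 ≠ 0, and the rows are linearly independent.
Three linearly independent vectors in ℝ³ form a basis for ℝ³, so dim(span{v₁,v₂,v₃}) = 3.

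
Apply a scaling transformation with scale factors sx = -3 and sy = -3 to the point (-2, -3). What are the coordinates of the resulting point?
(6, 9)

Scaling matrix:
[[-3, 0], [0, -3]]
Result: (-2 × -3, -3 × -3) = (6, 9)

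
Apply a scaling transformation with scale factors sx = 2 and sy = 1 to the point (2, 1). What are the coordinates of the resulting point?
(4, 1)

Scaling matrix:
[[2, 0], [0, 1]]
Result: (2 × 2, 1 × 1) = (4, 1)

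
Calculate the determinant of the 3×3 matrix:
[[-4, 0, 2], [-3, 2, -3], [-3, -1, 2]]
14

Expansion along first row:
det = -4·det([[2,-3],[-1,2]]) - 0·det([[-3,-3],[-3,2]]) + 2·det([[-3,2],[-3,-1]])
    = -4·(2·2 - -3·-1) - 0·(-3·2 - -3·-3) + 2·(-3·-1 - 2·-3)
    = -4·1 - 0·-15 + 2·9
    = -4 + 0 + 18 = 14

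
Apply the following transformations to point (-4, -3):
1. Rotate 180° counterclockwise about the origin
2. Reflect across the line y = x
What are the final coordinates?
(3, 4)

Step 1: Rotate 180° → (4, 3)
Step 2: Reflect across the line y = x → (3, 4)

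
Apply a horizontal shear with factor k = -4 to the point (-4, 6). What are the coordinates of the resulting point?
(-28, 6)

Shear matrix for horizontal shear with factor k = -4:
[[1, -4], [0, 1]]
Result: (-4, 6) → (-28, 6)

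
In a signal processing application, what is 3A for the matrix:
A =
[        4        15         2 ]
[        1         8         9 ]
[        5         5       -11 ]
3A =
[       12        45         6 ]
[        3        24        27 ]
[       15        15       -33 ]

Scalar multiplication is elementwise: (3A)[i][j] = 3 * A[i][j].
  (3A)[0][0] = 3 * (4) = 12
  (3A)[0][1] = 3 * (15) = 45
  (3A)[0][2] = 3 * (2) = 6
  (3A)[1][0] = 3 * (1) = 3
  (3A)[1][1] = 3 * (8) = 24
  (3A)[1][2] = 3 * (9) = 27
  (3A)[2][0] = 3 * (5) = 15
  (3A)[2][1] = 3 * (5) = 15
  (3A)[2][2] = 3 * (-11) = -33
3A =
[       12        45         6 ]
[        3        24        27 ]
[       15        15       -33 ]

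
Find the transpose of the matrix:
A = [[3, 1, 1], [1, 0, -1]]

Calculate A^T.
[[3, 1], [1, 0], [1, -1]]

The transpose sends entry (i,j) to (j,i); rows become columns.
Row 0 of A: [3, 1, 1] -> column 0 of A^T.
Row 1 of A: [1, 0, -1] -> column 1 of A^T.
A^T = [[3, 1], [1, 0], [1, -1]]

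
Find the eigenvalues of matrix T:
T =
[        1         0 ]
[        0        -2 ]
λ = -2, 1

Solve det(T - λI) = 0. For a 2×2 matrix the characteristic equation is λ² - (trace)λ + det = 0.
trace(T) = a + d = 1 - 2 = -1.
det(T) = a*d - b*c = (1)*(-2) - (0)*(0) = -2 - 0 = -2.
Characteristic equation: λ² - (-1)λ + (-2) = 0.
Discriminant = (-1)² - 4*(-2) = 1 + 8 = 9.
λ = (-1 ± √9) / 2 = (-1 ± 3) / 2 = -2, 1.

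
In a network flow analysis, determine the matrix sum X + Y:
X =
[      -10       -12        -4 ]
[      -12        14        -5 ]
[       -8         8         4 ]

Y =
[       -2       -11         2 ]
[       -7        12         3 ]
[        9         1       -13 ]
X + Y =
[      -12       -23        -2 ]
[      -19        26        -2 ]
[        1         9        -9 ]

Matrix addition is elementwise: (X+Y)[i][j] = X[i][j] + Y[i][j].
  (X+Y)[0][0] = (-10) + (-2) = -12
  (X+Y)[0][1] = (-12) + (-11) = -23
  (X+Y)[0][2] = (-4) + (2) = -2
  (X+Y)[1][0] = (-12) + (-7) = -19
  (X+Y)[1][1] = (14) + (12) = 26
  (X+Y)[1][2] = (-5) + (3) = -2
  (X+Y)[2][0] = (-8) + (9) = 1
  (X+Y)[2][1] = (8) + (1) = 9
  (X+Y)[2][2] = (4) + (-13) = -9
X + Y =
[      -12       -23        -2 ]
[      -19        26        -2 ]
[        1         9        -9 ]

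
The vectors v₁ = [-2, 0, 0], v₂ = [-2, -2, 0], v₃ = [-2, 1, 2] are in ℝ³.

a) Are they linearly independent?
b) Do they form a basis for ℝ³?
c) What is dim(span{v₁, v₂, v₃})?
Yes independent, yes basis, dim = 3

Stack v₁, v₂, v₃ as rows of a 3×3 matrix.
[[-2, 0, 0]; [-2, -2, 0]; [-2, 1, 2]] is already lower triangular with nonzero diagonal entries (-2, -2, 2), so its determinant is the product of the diagonal entries, det = (-2)·(-2)·(2) = 8 ≠ 0, and the rows are linearly independent.
Three linearly independent vectors in ℝ³ form a basis for ℝ³, so dim(span{v₁,v₂,v₃}) = 3.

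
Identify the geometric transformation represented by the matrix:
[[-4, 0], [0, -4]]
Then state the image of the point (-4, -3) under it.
uniform scaling by factor -4; image of (-4, -3) is (16, 12)

This is a diagonal matrix with equal entries -4, so it scales both axes by the same factor -4.
The matrix [[-4, 0], [0, -4]] represents: uniform scaling by factor -4.
Applying it to (-4, -3): [-4·-4 + 0·-3, 0·-4 + -4·-3] = (16, 12).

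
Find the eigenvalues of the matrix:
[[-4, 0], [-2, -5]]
λ = -5 and λ = -4

Characteristic equation: det(A - λI) = 0
λ² - (trace)λ + (det) = 0
λ² - (-9)λ + (20) = 0
λ² + 9λ + 20 = 0
Solving: λ = -5, -4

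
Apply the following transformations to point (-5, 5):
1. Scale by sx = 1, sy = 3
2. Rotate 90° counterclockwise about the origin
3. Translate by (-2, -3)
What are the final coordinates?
(-17, -8)

Step 1: Scale → (-5, 15)
Step 2: Rotate 90° → (-15, -5)
Step 3: Translate → (-17, -8)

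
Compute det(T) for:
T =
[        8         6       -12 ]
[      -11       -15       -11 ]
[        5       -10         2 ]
det(T) = -3538

Expand along row 0 (cofactor expansion): det(T) = a*(e*i - f*h) - b*(d*i - f*g) + c*(d*h - e*g), where the 3×3 is [[a, b, c], [d, e, f], [g, h, i]].
Minor M_00 = (-15)*(2) - (-11)*(-10) = -30 - 110 = -140.
Minor M_01 = (-11)*(2) - (-11)*(5) = -22 + 55 = 33.
Minor M_02 = (-11)*(-10) - (-15)*(5) = 110 + 75 = 185.
det(T) = (8)*(-140) - (6)*(33) + (-12)*(185) = -1120 - 198 - 2220 = -3538.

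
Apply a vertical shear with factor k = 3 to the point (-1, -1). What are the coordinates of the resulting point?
(-1, -4)

Shear matrix for vertical shear with factor k = 3:
[[1, 0], [3, 1]]
Result: (-1, -1) → (-1, -4)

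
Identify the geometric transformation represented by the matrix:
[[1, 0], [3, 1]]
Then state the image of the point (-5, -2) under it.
vertical shear with factor 3; image of (-5, -2) is (-5, -17)

The matrix [[1, 0], [k, 1]] sends (x, y) to (x, 3x + y), leaving the x-coordinate fixed: a vertical shear.
The matrix [[1, 0], [3, 1]] represents: vertical shear with factor 3.
Applying it to (-5, -2): [1·-5 + 0·-2, 3·-5 + 1·-2] = (-5, -17).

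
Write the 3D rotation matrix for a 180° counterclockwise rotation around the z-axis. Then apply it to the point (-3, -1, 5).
R = [[-1, 0, 0], [0, -1, 0], [0, 0, 1]]; R·(-3, -1, 5) = (3, 1, 5)

Rotation matrix for 180° around z-axis:
cos(180°) = -1, sin(180°) = 0
R = [[-1, 0, 0], [0, -1, 0], [0, 0, 1]]
Apply to (-3, -1, 5): R·[-3, -1, 5]ᵀ = (3, 1, 5)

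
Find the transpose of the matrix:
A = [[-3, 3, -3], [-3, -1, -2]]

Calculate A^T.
[[-3, -3], [3, -1], [-3, -2]]

The transpose sends entry (i,j) to (j,i); rows become columns.
Row 0 of A: [-3, 3, -3] -> column 0 of A^T.
Row 1 of A: [-3, -1, -2] -> column 1 of A^T.
A^T = [[-3, -3], [3, -1], [-3, -2]]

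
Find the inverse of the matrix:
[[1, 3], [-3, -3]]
[[-1/2, -1/2], [1/2, 1/6]]

For [[a,b],[c,d]], inverse = (1/det)·[[d,-b],[-c,a]]
det = 1·-3 - 3·-3 = 6
Inverse = (1/6)·[[-3, -3], [3, 1]]
        = [[-1/2, -1/2], [1/2, 1/6]]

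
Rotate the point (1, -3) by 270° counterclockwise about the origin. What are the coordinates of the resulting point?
(-3, -1)

Rotation matrix R(θ) = [[cos θ, -sin θ], [sin θ, cos θ]]; for θ = 270°:
R = [[0, 1], [-1, 0]]
Result: R × [1, -3]ᵀ = [0·1 + (1)·-3, -1·1 + (0)·-3]ᵀ = (-3, -1)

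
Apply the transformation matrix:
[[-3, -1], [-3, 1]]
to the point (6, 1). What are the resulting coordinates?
(-19, -17)

Matrix multiplication:
[[-3, -1], [-3, 1]] × [6, 1]ᵀ
= [-3×6 + -1×1, -3×6 + 1×1]ᵀ
= [-19.0000, -17.0000]ᵀ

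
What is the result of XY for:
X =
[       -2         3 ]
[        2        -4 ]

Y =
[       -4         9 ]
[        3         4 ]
XY =
[       17        -6 ]
[      -20         2 ]

Matrix multiplication: (XY)[i][j] = sum over k of X[i][k] * Y[k][j].
  (XY)[0][0] = (-2)*(-4) + (3)*(3) = 17
  (XY)[0][1] = (-2)*(9) + (3)*(4) = -6
  (XY)[1][0] = (2)*(-4) + (-4)*(3) = -20
  (XY)[1][1] = (2)*(9) + (-4)*(4) = 2
XY =
[       17        -6 ]
[      -20         2 ]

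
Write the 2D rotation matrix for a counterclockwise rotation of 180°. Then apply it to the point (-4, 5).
R = [[-1, 0], [0, -1]]; R·(-4, 5) = (4, -5)

Rotation matrix formula: R(θ) = [[cos θ, -sin θ], [sin θ, cos θ]]
For θ = 180°:
cos(180°) = -1
sin(180°) = 0
R = [[-1, 0], [0, -1]]
Apply to (-4, 5): [-1·-4 + (0)·5, 0·-4 + -1·5] = (4, -5)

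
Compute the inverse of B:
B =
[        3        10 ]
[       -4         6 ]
det(B) = 58
B⁻¹ =
[     3/29     -5/29 ]
[     2/29      3/58 ]

For a 2×2 matrix B = [[a, b], [c, d]] with det(B) ≠ 0, B⁻¹ = (1/det(B)) * [[d, -b], [-c, a]].
det(B) = (3)*(6) - (10)*(-4) = 18 + 40 = 58.
B⁻¹ = (1/58) * [[6, -10], [4, 3]].
Dividing each entry by 58 and reducing:
B⁻¹ =
[     3/29     -5/29 ]
[     2/29      3/58 ]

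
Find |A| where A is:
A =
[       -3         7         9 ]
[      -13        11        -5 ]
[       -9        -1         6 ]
det(A) = 1686

Expand along row 0 (cofactor expansion): det(A) = a*(e*i - f*h) - b*(d*i - f*g) + c*(d*h - e*g), where the 3×3 is [[a, b, c], [d, e, f], [g, h, i]].
Minor M_00 = (11)*(6) - (-5)*(-1) = 66 - 5 = 61.
Minor M_01 = (-13)*(6) - (-5)*(-9) = -78 - 45 = -123.
Minor M_02 = (-13)*(-1) - (11)*(-9) = 13 + 99 = 112.
det(A) = (-3)*(61) - (7)*(-123) + (9)*(112) = -183 + 861 + 1008 = 1686.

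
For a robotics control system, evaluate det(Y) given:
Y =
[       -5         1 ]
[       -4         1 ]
det(Y) = -1

For a 2×2 matrix [[a, b], [c, d]], det = a*d - b*c.
det(Y) = (-5)*(1) - (1)*(-4) = -5 + 4 = -1.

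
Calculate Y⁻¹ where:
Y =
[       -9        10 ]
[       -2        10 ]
det(Y) = -70
Y⁻¹ =
[     -1/7       1/7 ]
[    -1/35      9/70 ]

For a 2×2 matrix Y = [[a, b], [c, d]] with det(Y) ≠ 0, Y⁻¹ = (1/det(Y)) * [[d, -b], [-c, a]].
det(Y) = (-9)*(10) - (10)*(-2) = -90 + 20 = -70.
Y⁻¹ = (1/-70) * [[10, -10], [2, -9]].
Dividing each entry by -70 and reducing:
Y⁻¹ =
[     -1/7       1/7 ]
[    -1/35      9/70 ]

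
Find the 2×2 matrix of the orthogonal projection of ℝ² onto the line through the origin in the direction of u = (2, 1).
[[4/5, 2/5], [2/5, 1/5]]

The orthogonal projection onto the line spanned by a nonzero vector u = (a, b) has matrix P = (u uᵀ) / (uᵀ u) = (1/(a² + b²)) · [[a², ab], [ab, b²]].
Here u = (2, 1), so a² + b² = 4 + 1 = 5.
P = (1/5) · [[4, 2], [2, 1]] = [[4/5, 2/5], [2/5, 1/5]].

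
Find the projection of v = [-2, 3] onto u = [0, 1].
[0, 3]

The projection of v onto u is proj_u(v) = ((v·u) / (u·u)) · u.
v·u = (-2)*(0) + (3)*(1) = 3.
u·u = (0)*(0) + (1)*(1) = 1.
coefficient = 3 / 1 = 3.
proj_u(v) = 3 · [0, 1] = [0, 3].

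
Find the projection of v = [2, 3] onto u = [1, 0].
[2, 0]

The projection of v onto u is proj_u(v) = ((v·u) / (u·u)) · u.
v·u = (2)*(1) + (3)*(0) = 2.
u·u = (1)*(1) + (0)*(0) = 1.
coefficient = 2 / 1 = 2.
proj_u(v) = 2 · [1, 0] = [2, 0].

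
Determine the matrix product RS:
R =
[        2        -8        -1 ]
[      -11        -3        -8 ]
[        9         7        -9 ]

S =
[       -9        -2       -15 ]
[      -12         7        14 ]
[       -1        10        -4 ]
RS =
[       79       -70      -138 ]
[      143       -79       155 ]
[     -156       -59        -1 ]

Matrix multiplication: (RS)[i][j] = sum over k of R[i][k] * S[k][j].
  (RS)[0][0] = (2)*(-9) + (-8)*(-12) + (-1)*(-1) = 79
  (RS)[0][1] = (2)*(-2) + (-8)*(7) + (-1)*(10) = -70
  (RS)[0][2] = (2)*(-15) + (-8)*(14) + (-1)*(-4) = -138
  (RS)[1][0] = (-11)*(-9) + (-3)*(-12) + (-8)*(-1) = 143
  (RS)[1][1] = (-11)*(-2) + (-3)*(7) + (-8)*(10) = -79
  (RS)[1][2] = (-11)*(-15) + (-3)*(14) + (-8)*(-4) = 155
  (RS)[2][0] = (9)*(-9) + (7)*(-12) + (-9)*(-1) = -156
  (RS)[2][1] = (9)*(-2) + (7)*(7) + (-9)*(10) = -59
  (RS)[2][2] = (9)*(-15) + (7)*(14) + (-9)*(-4) = -1
RS =
[       79       -70      -138 ]
[      143       -79       155 ]
[     -156       -59        -1 ]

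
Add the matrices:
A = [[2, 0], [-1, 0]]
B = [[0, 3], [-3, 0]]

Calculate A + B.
[[2, 3], [-4, 0]]

Add corresponding elements:
(2)+(0)=2
(0)+(3)=3
(-1)+(-3)=-4
(0)+(0)=0
A + B = [[2, 3], [-4, 0]]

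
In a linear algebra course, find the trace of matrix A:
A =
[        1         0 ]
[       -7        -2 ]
tr(A) = 1 - 2 = -1

The trace of a square matrix is the sum of its diagonal entries.
Diagonal entries of A: A[0][0] = 1, A[1][1] = -2.
tr(A) = 1 - 2 = -1.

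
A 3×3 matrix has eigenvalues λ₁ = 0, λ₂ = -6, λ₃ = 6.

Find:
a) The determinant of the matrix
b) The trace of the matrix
det = 0, trace = 0

Two standard eigenvalue identities:
- det(A) equals the product of the eigenvalues (counted with multiplicity).
- trace(A) equals the sum of the eigenvalues.
det(A) = (0)*(-6)*(6) = 0.
trace(A) = 0 - 6 + 6 = 0.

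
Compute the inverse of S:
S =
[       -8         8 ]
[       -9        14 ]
det(S) = -40
S⁻¹ =
[    -7/20       1/5 ]
[    -9/40       1/5 ]

For a 2×2 matrix S = [[a, b], [c, d]] with det(S) ≠ 0, S⁻¹ = (1/det(S)) * [[d, -b], [-c, a]].
det(S) = (-8)*(14) - (8)*(-9) = -112 + 72 = -40.
S⁻¹ = (1/-40) * [[14, -8], [9, -8]].
Dividing each entry by -40 and reducing:
S⁻¹ =
[    -7/20       1/5 ]
[    -9/40       1/5 ]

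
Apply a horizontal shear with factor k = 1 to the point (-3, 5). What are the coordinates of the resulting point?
(2, 5)

Shear matrix for horizontal shear with factor k = 1:
[[1, 1], [0, 1]]
Result: (-3, 5) → (2, 5)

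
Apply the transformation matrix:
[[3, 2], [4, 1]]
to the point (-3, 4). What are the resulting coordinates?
(-1, -8)

Matrix multiplication:
[[3, 2], [4, 1]] × [-3, 4]ᵀ
= [3×-3 + 2×4, 4×-3 + 1×4]ᵀ
= [-1.0000, -8.0000]ᵀ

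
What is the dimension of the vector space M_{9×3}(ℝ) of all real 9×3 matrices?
Dimension = 27

A real 9×3 matrix is determined by its 9·3 = 27 independent entries.
A standard basis is {E_ij : 1 ≤ i ≤ 9, 1 ≤ j ≤ 3}, where E_ij has a 1 in position (i, j) and 0 elsewhere — there are 27 such matrices, and they are linearly independent and span M_{9×3}(ℝ).
Therefore dim(M_{9×3}(ℝ)) = 27.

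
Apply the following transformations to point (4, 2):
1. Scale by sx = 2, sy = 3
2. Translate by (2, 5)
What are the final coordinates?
(10, 11)

Step 1: Scale (4, 2) by (sx, sy) = (2, 3) → (8, 6)
Step 2: Translate by (2, 5) → (10, 11)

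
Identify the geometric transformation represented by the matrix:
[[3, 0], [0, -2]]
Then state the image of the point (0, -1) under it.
non-uniform scaling by (3, -2); image of (0, -1) is (0, 2)

This is diagonal with distinct entries, so it scales the x-axis by 3 and the y-axis by -2.
The matrix [[3, 0], [0, -2]] represents: non-uniform scaling by (3, -2).
Applying it to (0, -1): [3·0 + 0·-1, 0·0 + -2·-1] = (0, 2).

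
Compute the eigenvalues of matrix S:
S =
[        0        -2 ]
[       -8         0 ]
λ = -4, 4

Solve det(S - λI) = 0. For a 2×2 matrix the characteristic equation is λ² - (trace)λ + det = 0.
trace(S) = a + d = 0 + 0 = 0.
det(S) = a*d - b*c = (0)*(0) - (-2)*(-8) = 0 - 16 = -16.
Characteristic equation: λ² - (0)λ + (-16) = 0.
Discriminant = (0)² - 4*(-16) = 0 + 64 = 64.
λ = (0 ± √64) / 2 = (0 ± 8) / 2 = -4, 4.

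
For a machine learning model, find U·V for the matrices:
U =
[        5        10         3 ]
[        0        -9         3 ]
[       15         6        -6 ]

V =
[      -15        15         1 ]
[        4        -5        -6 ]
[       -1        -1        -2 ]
UV =
[      -38        22       -61 ]
[      -39        42        48 ]
[     -195       201        -9 ]

Matrix multiplication: (UV)[i][j] = sum over k of U[i][k] * V[k][j].
  (UV)[0][0] = (5)*(-15) + (10)*(4) + (3)*(-1) = -38
  (UV)[0][1] = (5)*(15) + (10)*(-5) + (3)*(-1) = 22
  (UV)[0][2] = (5)*(1) + (10)*(-6) + (3)*(-2) = -61
  (UV)[1][0] = (0)*(-15) + (-9)*(4) + (3)*(-1) = -39
  (UV)[1][1] = (0)*(15) + (-9)*(-5) + (3)*(-1) = 42
  (UV)[1][2] = (0)*(1) + (-9)*(-6) + (3)*(-2) = 48
  (UV)[2][0] = (15)*(-15) + (6)*(4) + (-6)*(-1) = -195
  (UV)[2][1] = (15)*(15) + (6)*(-5) + (-6)*(-1) = 201
  (UV)[2][2] = (15)*(1) + (6)*(-6) + (-6)*(-2) = -9
UV =
[      -38        22       -61 ]
[      -39        42        48 ]
[     -195       201        -9 ]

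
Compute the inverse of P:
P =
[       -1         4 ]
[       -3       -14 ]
det(P) = 26
P⁻¹ =
[    -7/13     -2/13 ]
[     3/26     -1/26 ]

For a 2×2 matrix P = [[a, b], [c, d]] with det(P) ≠ 0, P⁻¹ = (1/det(P)) * [[d, -b], [-c, a]].
det(P) = (-1)*(-14) - (4)*(-3) = 14 + 12 = 26.
P⁻¹ = (1/26) * [[-14, -4], [3, -1]].
Dividing each entry by 26 and reducing:
P⁻¹ =
[    -7/13     -2/13 ]
[     3/26     -1/26 ]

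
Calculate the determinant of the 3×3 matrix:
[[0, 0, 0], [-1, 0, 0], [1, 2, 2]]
0

Expansion along first row:
det = 0·det([[0,0],[2,2]]) - 0·det([[-1,0],[1,2]]) + 0·det([[-1,0],[1,2]])
    = 0·(0·2 - 0·2) - 0·(-1·2 - 0·1) + 0·(-1·2 - 0·1)
    = 0·0 - 0·-2 + 0·-2
    = 0 + 0 + 0 = 0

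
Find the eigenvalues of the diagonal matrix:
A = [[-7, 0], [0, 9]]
λ₁ = -7, λ₂ = 9

The characteristic polynomial of A is det(A - λI) = (-7 - λ)(9 - λ) = 0.
The roots are λ = -7 and λ = 9, so the eigenvalues are the diagonal entries.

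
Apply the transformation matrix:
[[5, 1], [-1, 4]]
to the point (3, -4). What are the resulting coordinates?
(11, -19)

Matrix multiplication:
[[5, 1], [-1, 4]] × [3, -4]ᵀ
= [5×3 + 1×-4, -1×3 + 4×-4]ᵀ
= [11.0000, -19.0000]ᵀ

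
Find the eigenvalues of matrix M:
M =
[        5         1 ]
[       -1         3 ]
λ = 4, 4

Solve det(M - λI) = 0. For a 2×2 matrix the characteristic equation is λ² - (trace)λ + det = 0.
trace(M) = a + d = 5 + 3 = 8.
det(M) = a*d - b*c = (5)*(3) - (1)*(-1) = 15 + 1 = 16.
Characteristic equation: λ² - (8)λ + (16) = 0.
Discriminant = (8)² - 4*(16) = 64 - 64 = 0.
λ = (8 ± √0) / 2 = (8 ± 0) / 2 = 4, 4.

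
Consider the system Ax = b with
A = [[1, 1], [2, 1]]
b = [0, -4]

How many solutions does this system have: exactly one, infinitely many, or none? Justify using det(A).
Exactly one solution

Compute det(A) = (1)*(1) - (1)*(2) = -1.
Because det(A) ≠ 0, A is invertible and Ax = b has a unique solution for every b (here x = A⁻¹ b).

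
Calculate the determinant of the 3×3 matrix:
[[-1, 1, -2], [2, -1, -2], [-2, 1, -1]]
3

Expansion along first row:
det = -1·det([[-1,-2],[1,-1]]) - 1·det([[2,-2],[-2,-1]]) + -2·det([[2,-1],[-2,1]])
    = -1·(-1·-1 - -2·1) - 1·(2·-1 - -2·-2) + -2·(2·1 - -1·-2)
    = -1·3 - 1·-6 + -2·0
    = -3 + 6 + 0 = 3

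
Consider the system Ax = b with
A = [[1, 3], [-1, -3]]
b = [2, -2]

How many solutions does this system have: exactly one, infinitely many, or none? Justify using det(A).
Infinitely many solutions

det(A) = (1)*(-3) - (3)*(-1) = 0, so A is singular (column 2 is 3 times column 1).
b = [2, -2] = 2 * column 1 of A, so b lies in the column space of A.
A singular matrix whose right-hand side is in its column space gives a 1-parameter family of solutions — infinitely many.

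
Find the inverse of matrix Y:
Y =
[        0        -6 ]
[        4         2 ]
det(Y) = 24
Y⁻¹ =
[     1/12       1/4 ]
[     -1/6         0 ]

For a 2×2 matrix Y = [[a, b], [c, d]] with det(Y) ≠ 0, Y⁻¹ = (1/det(Y)) * [[d, -b], [-c, a]].
det(Y) = (0)*(2) - (-6)*(4) = 0 + 24 = 24.
Y⁻¹ = (1/24) * [[2, 6], [-4, 0]].
Dividing each entry by 24 and reducing:
Y⁻¹ =
[     1/12       1/4 ]
[     -1/6         0 ]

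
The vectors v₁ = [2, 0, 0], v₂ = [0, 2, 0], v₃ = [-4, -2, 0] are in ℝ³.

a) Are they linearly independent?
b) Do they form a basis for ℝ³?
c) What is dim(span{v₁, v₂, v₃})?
Not independent, not a basis, dim(span) = 2

Check whether v₃ can be written as a linear combination of v₁ and v₂.
v₃ = (-2)·v₁ + (-1)·v₂ = [-4, -2, 0], so the three vectors are linearly dependent.
Thus they do not form a basis for ℝ³, and dim(span{v₁, v₂, v₃}) = 2 (spanned by v₁ and v₂).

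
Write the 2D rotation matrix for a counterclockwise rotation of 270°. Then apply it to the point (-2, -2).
R = [[0, 1], [-1, 0]]; R·(-2, -2) = (-2, 2)

Rotation matrix formula: R(θ) = [[cos θ, -sin θ], [sin θ, cos θ]]
For θ = 270°:
cos(270°) = 0
sin(270°) = -1
R = [[0, 1], [-1, 0]]
Apply to (-2, -2): [0·-2 + (1)·-2, -1·-2 + 0·-2] = (-2, 2)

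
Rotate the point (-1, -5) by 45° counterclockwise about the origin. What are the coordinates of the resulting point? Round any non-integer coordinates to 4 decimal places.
(2.8284, -4.2426)

Rotation matrix R(θ) = [[cos θ, -sin θ], [sin θ, cos θ]]; for θ = 45°:
R = [[√2/2, -√2/2], [√2/2, √2/2]]
Result: R × [-1, -5]ᵀ = [√2/2·-1 + (-√2/2)·-5, √2/2·-1 + (√2/2)·-5]ᵀ = (2.8284, -4.2426)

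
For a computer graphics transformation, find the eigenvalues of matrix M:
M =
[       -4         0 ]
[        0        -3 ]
λ = -4, -3

Solve det(M - λI) = 0. For a 2×2 matrix the characteristic equation is λ² - (trace)λ + det = 0.
trace(M) = a + d = -4 - 3 = -7.
det(M) = a*d - b*c = (-4)*(-3) - (0)*(0) = 12 - 0 = 12.
Characteristic equation: λ² - (-7)λ + (12) = 0.
Discriminant = (-7)² - 4*(12) = 49 - 48 = 1.
λ = (-7 ± √1) / 2 = (-7 ± 1) / 2 = -4, -3.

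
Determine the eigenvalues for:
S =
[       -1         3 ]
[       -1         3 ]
λ = 0, 2

Solve det(S - λI) = 0. For a 2×2 matrix the characteristic equation is λ² - (trace)λ + det = 0.
trace(S) = a + d = -1 + 3 = 2.
det(S) = a*d - b*c = (-1)*(3) - (3)*(-1) = -3 + 3 = 0.
Characteristic equation: λ² - (2)λ + (0) = 0.
Discriminant = (2)² - 4*(0) = 4 - 0 = 4.
λ = (2 ± √4) / 2 = (2 ± 2) / 2 = 0, 2.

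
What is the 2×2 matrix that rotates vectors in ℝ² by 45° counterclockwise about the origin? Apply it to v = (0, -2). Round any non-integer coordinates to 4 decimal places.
R = [[√2/2, -√2/2], [√2/2, √2/2]]; R·v = (1.4142, -1.4142)

A counterclockwise rotation by angle θ in ℝ² has matrix R(θ) = [[cos θ, -sin θ], [sin θ, cos θ]].
For θ = 45°: cos θ = √2/2, sin θ = √2/2.
R(45°) = [[√2/2, -√2/2], [√2/2, √2/2]].
R·v = [√2/2·0 + (-√2/2)·-2, √2/2·0 + √2/2·-2] = (1.4142, -1.4142).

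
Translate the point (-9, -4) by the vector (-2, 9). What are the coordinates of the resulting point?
(-11, 5)

Translation by (-2, 9):
x' = -9 + -2 = -11
y' = -4 + 9 = 5
Homogeneous matrix: [[1, 0, -2], [0, 1, 9], [0, 0, 1]]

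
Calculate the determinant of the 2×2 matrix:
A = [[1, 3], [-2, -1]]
5

For A = [[a, b], [c, d]], det(A) = a*d - b*c.
det(A) = (1)*(-1) - (3)*(-2) = -1 - -6 = 5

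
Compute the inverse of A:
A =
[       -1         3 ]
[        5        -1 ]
det(A) = -14
A⁻¹ =
[     1/14      3/14 ]
[     5/14      1/14 ]

For a 2×2 matrix A = [[a, b], [c, d]] with det(A) ≠ 0, A⁻¹ = (1/det(A)) * [[d, -b], [-c, a]].
det(A) = (-1)*(-1) - (3)*(5) = 1 - 15 = -14.
A⁻¹ = (1/-14) * [[-1, -3], [-5, -1]].
Dividing each entry by -14 and reducing:
A⁻¹ =
[     1/14      3/14 ]
[     5/14      1/14 ]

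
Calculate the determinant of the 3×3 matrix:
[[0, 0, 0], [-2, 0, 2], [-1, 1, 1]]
0

Expansion along first row:
det = 0·det([[0,2],[1,1]]) - 0·det([[-2,2],[-1,1]]) + 0·det([[-2,0],[-1,1]])
    = 0·(0·1 - 2·1) - 0·(-2·1 - 2·-1) + 0·(-2·1 - 0·-1)
    = 0·-2 - 0·0 + 0·-2
    = 0 + 0 + 0 = 0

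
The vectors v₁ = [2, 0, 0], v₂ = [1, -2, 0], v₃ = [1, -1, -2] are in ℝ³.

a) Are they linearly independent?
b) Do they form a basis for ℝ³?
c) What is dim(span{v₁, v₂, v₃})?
Yes independent, yes basis, dim = 3

Stack v₁, v₂, v₃ as rows of a 3×3 matrix.
[[2, 0, 0]; [1, -2, 0]; [1, -1, -2]] is already lower triangular with nonzero diagonal entries (2, -2, -2), so its determinant is the product of the diagonal entries, det = (2)·(-2)·(-2) = 8 ≠ 0, and the rows are linearly independent.
Three linearly independent vectors in ℝ³ form a basis for ℝ³, so dim(span{v₁,v₂,v₃}) = 3.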